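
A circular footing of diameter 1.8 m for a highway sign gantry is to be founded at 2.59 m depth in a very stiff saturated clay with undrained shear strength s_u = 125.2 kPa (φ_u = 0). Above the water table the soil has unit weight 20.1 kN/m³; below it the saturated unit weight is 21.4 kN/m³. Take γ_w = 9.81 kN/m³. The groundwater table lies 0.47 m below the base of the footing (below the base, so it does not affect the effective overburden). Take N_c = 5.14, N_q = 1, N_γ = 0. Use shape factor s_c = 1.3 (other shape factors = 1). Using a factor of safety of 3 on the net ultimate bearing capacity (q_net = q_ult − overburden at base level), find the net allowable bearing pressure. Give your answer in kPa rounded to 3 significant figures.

q_all(net) ≈ 279 kPa

q = γ·D_f = 20.1 × 2.59 = 52.059 kPa.
c·N_c·s_c = 125.2 × 5.14 × 1.3 = 836.59 kPa
q·N_q = 52.059 × 1 = 52.059 kPa
q_ult = 836.59 + 52.059 = 888.65 kPa.
q_net = 888.65 − 52.059 = 836.59 kPa.
q_all(net) = 836.59 / 3 = 278.86 kPa.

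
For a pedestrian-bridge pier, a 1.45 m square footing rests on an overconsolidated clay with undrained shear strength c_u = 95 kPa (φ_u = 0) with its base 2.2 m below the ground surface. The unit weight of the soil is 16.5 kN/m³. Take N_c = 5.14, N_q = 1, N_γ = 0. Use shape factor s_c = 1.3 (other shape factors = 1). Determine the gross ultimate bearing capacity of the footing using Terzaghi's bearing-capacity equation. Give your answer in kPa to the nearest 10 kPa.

q_ult ≈ 670 kPa

Effective surcharge at the founding depth q = γ·D_f = 16.5 × 2.2 = 36.3 kPa.
q_ult = c·N_c·s_c + q·N_q
     = 95 × 5.14 × 1.3 + 36.3 × 1
     = 634.79 + 36.3 = 671.09 kPa.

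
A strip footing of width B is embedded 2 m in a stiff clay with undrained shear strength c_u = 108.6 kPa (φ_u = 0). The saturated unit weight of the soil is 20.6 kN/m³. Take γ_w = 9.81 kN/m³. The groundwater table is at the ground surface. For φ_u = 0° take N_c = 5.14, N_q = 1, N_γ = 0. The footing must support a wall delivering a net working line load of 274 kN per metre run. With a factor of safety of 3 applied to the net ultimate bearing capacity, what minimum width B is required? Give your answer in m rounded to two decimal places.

B = 1.47 m

Water table at ground surface, so effective unit weight γ' = 20.6 − 9.81 = 10.79 kN/m³ is used throughout; overburden q = 10.79 × 2 = 21.58 kPa.
Cohesion term c·N_c = 108.6 × 5.14 = 558.2 kPa; surcharge term q·N_q = 21.58 × 1 = 21.58 kPa.
q_ult = 558.2 + 21.58 = 579.78 kPa.
For φ = 0 the ½γBN_γ term vanishes, so q_ult is independent of B. q_net = 579.78 − 21.58 = 558.2 kPa; q_all(net) = 558.2/3 = 186.07 kPa.
Required width B = w / q_all(net) = 274 / 186.07 = 1.473 m.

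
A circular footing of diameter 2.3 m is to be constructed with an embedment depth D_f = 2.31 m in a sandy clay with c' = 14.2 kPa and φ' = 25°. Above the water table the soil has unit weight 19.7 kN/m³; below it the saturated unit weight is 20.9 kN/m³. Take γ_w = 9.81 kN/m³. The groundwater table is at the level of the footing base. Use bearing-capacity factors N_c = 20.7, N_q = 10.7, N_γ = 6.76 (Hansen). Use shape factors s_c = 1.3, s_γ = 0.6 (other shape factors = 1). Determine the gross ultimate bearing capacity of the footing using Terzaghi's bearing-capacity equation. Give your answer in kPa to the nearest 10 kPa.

Overburden at base level: q = 19.7 × 2.31 = 45.507 kPa.
Below the base the soil is submerged, so the ½γBN_γ term uses γ' = 20.9 − 9.81 = 11.09 kN/m³.
Cohesion term c·N_c·s_c = 14.2 × 20.7 × 1.3 = 382.12 kPa; surcharge term q·N_q = 45.507 × 10.7 = 486.92 kPa; self-weight term 0.5·γ·B·N_γ·s_γ = 0.5 × 11.09 × 2.3 × 6.76 × 0.6 = 51.728 kPa.
q_ult = 382.12 + 486.92 + 51.728 = 920.78 kPa.

q_ult ≈ 920 kPa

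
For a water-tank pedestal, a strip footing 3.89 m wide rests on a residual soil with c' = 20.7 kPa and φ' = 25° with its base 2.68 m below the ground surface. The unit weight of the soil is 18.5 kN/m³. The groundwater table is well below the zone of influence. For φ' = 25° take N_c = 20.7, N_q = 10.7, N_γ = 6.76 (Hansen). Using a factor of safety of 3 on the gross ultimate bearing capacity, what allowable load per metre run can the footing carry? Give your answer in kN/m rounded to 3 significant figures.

q = γ·D_f = 18.5 × 2.68 = 49.58 kPa.
c·N_c = 20.7 × 20.7 = 428.49 kPa
q·N_q = 49.58 × 10.7 = 530.51 kPa
0.5·γ·B·N_γ = 0.5 × 18.5 × 3.89 × 6.76 = 243.24 kPa
q_ult = 428.49 + 530.51 + 243.24 = 1202.2 kPa.
Gross allowable pressure q_all = 1202.2 / 3 = 400.75 kPa.
Allowable wall load = q_all × B = 400.75 × 3.89 = 1558.9 kN per metre run.

≈ 1560 kN/m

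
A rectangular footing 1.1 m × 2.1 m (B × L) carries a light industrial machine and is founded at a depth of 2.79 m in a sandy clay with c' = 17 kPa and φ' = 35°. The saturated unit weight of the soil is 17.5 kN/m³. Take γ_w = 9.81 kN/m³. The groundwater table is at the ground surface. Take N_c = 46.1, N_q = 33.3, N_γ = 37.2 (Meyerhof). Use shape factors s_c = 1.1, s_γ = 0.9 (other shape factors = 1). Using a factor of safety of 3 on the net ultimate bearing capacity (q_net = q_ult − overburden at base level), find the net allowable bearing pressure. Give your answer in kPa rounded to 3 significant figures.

q_all(net) ≈ 566 kPa

With the water table at the surface the whole profile is submerged: γ' = 17.5 − 9.81 = 7.69 kN/m³, so q = γ'·D_f = 21.455 kPa; the same γ' applies in the ½γBN_γ term.
q_ult = c·N_c·s_c + q·N_q + 0.5·γ·B·N_γ·s_γ
     = 17 × 46.1 × 1.1 + 21.455 × 33.3 + 0.5 × 7.69 × 1.1 × 37.2 × 0.9
     = 862.07 + 714.45 + 141.6 = 1718.1 kPa.
q_net = 1718.1 − 21.455 = 1696.7 kPa.
q_all(net) = 1696.7 / 3 = 565.56 kPa.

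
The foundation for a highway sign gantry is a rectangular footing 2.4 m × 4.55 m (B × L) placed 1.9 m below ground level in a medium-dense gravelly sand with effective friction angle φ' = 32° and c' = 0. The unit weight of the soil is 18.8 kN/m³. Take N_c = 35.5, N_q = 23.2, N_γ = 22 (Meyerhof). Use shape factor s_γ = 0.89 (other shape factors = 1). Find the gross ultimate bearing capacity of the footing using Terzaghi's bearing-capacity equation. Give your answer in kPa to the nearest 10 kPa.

q_ult ≈ 1270 kPa

Overburden at base level: q = 18.8 × 1.9 = 35.72 kPa.
Surcharge term q·N_q = 35.72 × 23.2 = 828.7 kPa; self-weight term 0.5·γ·B·N_γ·s_γ = 0.5 × 18.8 × 2.4 × 22 × 0.89 = 441.72 kPa.
q_ult = 828.7 + 441.72 = 1270.4 kPa.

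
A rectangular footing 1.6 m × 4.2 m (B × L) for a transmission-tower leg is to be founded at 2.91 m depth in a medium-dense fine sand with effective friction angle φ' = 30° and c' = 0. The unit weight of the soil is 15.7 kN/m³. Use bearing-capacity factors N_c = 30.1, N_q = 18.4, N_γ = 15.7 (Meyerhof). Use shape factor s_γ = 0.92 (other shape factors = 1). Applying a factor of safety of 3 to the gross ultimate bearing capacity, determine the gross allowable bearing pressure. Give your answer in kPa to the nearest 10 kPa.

q_all ≈ 340 kPa

Overburden at base level: q = 15.7 × 2.91 = 45.687 kPa.
Surcharge term q·N_q = 45.687 × 18.4 = 840.64 kPa; self-weight term 0.5·γ·B·N_γ·s_γ = 0.5 × 15.7 × 1.6 × 15.7 × 0.92 = 181.42 kPa.
q_ult = 840.64 + 181.42 = 1022.1 kPa.
q_all = q_ult / FS = 1022.1 / 3 = 340.69 kPa.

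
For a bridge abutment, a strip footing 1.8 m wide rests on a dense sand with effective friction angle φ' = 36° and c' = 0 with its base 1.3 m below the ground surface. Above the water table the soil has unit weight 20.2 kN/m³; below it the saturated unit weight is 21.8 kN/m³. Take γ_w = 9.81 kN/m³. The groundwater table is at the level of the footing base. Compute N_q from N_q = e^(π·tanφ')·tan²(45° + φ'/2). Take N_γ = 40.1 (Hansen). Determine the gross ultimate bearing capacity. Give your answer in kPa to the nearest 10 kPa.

tan36° = 0.7265, so N_q = e^(π×0.7265)·tan²(63°) = 9.801 × 3.852 = 37.75.
Overburden at base level: q = 20.2 × 1.3 = 26.26 kPa.
Below the base the soil is submerged, so the ½γBN_γ term uses γ' = 21.8 − 9.81 = 11.99 kN/m³.
Surcharge term q·N_q = 26.26 × 37.752 = 991.38 kPa; self-weight term 0.5·γ·B·N_γ = 0.5 × 11.99 × 1.8 × 40.1 = 432.72 kPa.
q_ult = 991.38 + 432.72 = 1424.1 kPa.

q_ult ≈ 1420 kPa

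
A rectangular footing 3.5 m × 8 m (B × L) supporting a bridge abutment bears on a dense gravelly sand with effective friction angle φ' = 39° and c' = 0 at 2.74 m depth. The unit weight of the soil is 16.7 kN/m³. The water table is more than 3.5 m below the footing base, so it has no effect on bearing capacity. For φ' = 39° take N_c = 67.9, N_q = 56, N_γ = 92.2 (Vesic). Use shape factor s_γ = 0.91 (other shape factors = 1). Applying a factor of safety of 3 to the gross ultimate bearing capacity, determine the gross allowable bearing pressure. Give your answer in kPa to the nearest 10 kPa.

Effective surcharge at the founding depth q = γ·D_f = 16.7 × 2.74 = 45.758 kPa.
q_ult = q·N_q + 0.5·γ·B·N_γ·s_γ
     = 45.758 × 56 + 0.5 × 16.7 × 3.5 × 92.2 × 0.91
     = 2562.4 + 2452 = 5014.5 kPa.
q_all = q_ult / FS = 5014.5 / 3 = 1671.5 kPa.

q_all ≈ 1670 kPa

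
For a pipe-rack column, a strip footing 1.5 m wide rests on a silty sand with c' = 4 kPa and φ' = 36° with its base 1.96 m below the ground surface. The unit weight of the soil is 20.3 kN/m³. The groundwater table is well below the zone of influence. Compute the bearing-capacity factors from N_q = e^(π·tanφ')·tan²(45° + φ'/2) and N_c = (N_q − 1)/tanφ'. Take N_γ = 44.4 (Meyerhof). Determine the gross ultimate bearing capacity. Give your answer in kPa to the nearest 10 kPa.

tan36° = 0.7265, so N_q = e^(π×0.7265)·tan²(63°) = 9.801 × 3.852 = 37.75.
N_c = (37.75 − 1)/tan36° = 50.59.
q = γ·D_f = 20.3 × 1.96 = 39.788 kPa.
c·N_c = 4 × 50.585 = 202.34 kPa
q·N_q = 39.788 × 37.752 = 1502.1 kPa
0.5·γ·B·N_γ = 0.5 × 20.3 × 1.5 × 44.4 = 675.99 kPa
q_ult = 202.34 + 1502.1 + 675.99 = 2380.4 kPa.

q_ult ≈ 2380 kPa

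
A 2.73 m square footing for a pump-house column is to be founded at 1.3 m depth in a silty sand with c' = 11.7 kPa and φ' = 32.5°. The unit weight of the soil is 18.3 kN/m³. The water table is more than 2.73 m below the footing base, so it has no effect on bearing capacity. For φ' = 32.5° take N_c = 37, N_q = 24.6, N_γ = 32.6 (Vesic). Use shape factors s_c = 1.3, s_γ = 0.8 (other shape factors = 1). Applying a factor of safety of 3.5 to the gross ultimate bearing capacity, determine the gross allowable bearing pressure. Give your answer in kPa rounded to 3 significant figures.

q_all ≈ 514 kPa

Effective surcharge at the founding depth q = γ·D_f = 18.3 × 1.3 = 23.79 kPa.
q_ult = c·N_c·s_c + q·N_q + 0.5·γ·B·N_γ·s_γ
     = 11.7 × 37 × 1.3 + 23.79 × 24.6 + 0.5 × 18.3 × 2.73 × 32.6 × 0.8
     = 562.77 + 585.23 + 651.47 = 1799.5 kPa.
q_all = q_ult / FS = 1799.5 / 3.5 = 514.13 kPa.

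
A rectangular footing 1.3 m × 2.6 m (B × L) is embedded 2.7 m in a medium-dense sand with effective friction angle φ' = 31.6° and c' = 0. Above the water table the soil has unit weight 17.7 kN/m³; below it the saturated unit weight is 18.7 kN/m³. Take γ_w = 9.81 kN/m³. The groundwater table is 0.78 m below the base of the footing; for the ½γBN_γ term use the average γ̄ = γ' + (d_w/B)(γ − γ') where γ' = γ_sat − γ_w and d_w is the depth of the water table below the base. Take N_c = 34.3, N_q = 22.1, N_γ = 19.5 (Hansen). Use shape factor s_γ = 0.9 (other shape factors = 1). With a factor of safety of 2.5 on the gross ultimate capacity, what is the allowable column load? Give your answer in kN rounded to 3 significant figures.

P_all ≈ 1650 kN

Effective surcharge at the founding depth q = γ·D_f = 17.7 × 2.7 = 47.79 kPa.
With d_w = 0.78 m < B, γ̄ = 8.89 + (0.78/1.3) × (17.7 − 8.89) = 14.176 kN/m³.
q_ult = q·N_q + 0.5·γ·B·N_γ·s_γ
     = 47.79 × 22.1 + 0.5 × 14.176 × 1.3 × 19.5 × 0.9
     = 1056.2 + 161.71 = 1217.9 kPa.
Gross allowable pressure q_all = 1217.9 / 2.5 = 487.15 kPa.
Footing area = 3.38 m², so allowable column load = 487.15 × 3.38 = 1646.6 kN.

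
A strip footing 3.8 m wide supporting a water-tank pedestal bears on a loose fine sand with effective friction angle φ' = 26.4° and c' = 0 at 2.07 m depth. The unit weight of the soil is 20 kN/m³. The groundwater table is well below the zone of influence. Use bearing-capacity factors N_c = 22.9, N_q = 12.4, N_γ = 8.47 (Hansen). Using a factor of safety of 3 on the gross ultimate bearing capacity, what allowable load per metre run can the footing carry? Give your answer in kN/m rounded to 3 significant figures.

Effective surcharge at the founding depth q = γ·D_f = 20 × 2.07 = 41.4 kPa.
q_ult = q·N_q + 0.5·γ·B·N_γ
     = 41.4 × 12.4 + 0.5 × 20 × 3.8 × 8.47
     = 513.36 + 321.86 = 835.22 kPa.
Gross allowable pressure q_all = 835.22 / 3 = 278.41 kPa.
Allowable wall load = q_all × B = 278.41 × 3.8 = 1057.9 kN per metre run.

≈ 1060 kN/m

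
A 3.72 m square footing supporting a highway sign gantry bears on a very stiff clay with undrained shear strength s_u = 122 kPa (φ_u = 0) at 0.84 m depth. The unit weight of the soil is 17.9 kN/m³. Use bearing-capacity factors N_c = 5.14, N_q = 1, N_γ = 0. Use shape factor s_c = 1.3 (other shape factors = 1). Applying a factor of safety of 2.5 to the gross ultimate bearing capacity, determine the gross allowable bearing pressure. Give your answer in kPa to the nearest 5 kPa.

q_all ≈ 330 kPa

Overburden at base level: q = 17.9 × 0.84 = 15.036 kPa.
Cohesion term c·N_c·s_c = 122 × 5.14 × 1.3 = 815.2 kPa; surcharge term q·N_q = 15.036 × 1 = 15.036 kPa.
q_ult = 815.2 + 15.036 = 830.24 kPa.
q_all = q_ult / FS = 830.24 / 2.5 = 332.1 kPa.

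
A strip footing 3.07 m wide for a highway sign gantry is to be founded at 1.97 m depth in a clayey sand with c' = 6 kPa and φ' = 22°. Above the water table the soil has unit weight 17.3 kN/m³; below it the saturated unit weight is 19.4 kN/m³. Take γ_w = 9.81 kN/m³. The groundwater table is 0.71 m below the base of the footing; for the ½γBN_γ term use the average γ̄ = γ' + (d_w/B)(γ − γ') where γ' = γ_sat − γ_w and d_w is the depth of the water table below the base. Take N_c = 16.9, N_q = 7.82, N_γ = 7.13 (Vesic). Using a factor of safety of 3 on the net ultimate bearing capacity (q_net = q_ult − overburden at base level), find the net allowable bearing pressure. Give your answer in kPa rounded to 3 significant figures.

Effective surcharge at the founding depth q = γ·D_f = 17.3 × 1.97 = 34.081 kPa.
With d_w = 0.71 m < B, γ̄ = 9.59 + (0.71/3.07) × (17.3 − 9.59) = 11.373 kN/m³.
q_ult = c·N_c + q·N_q + 0.5·γ·B·N_γ
     = 6 × 16.9 + 34.081 × 7.82 + 0.5 × 11.373 × 3.07 × 7.13
     = 101.4 + 266.51 + 124.47 = 492.39 kPa.
q_net = 492.39 − 34.081 = 458.31 kPa.
q_all(net) = 458.31 / 3 = 152.77 kPa.

q_all(net) ≈ 153 kPa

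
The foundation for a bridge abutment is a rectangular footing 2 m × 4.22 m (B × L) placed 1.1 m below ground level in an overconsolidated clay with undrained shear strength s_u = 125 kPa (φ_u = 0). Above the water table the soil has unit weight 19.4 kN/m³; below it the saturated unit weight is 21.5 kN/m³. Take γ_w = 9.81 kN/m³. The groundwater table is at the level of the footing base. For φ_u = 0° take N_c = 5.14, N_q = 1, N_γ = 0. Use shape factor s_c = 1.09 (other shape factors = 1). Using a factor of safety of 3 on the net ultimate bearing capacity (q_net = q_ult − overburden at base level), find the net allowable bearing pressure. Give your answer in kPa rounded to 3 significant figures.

Overburden at base level: q = 19.4 × 1.1 = 21.34 kPa.
Cohesion term c·N_c·s_c = 125 × 5.14 × 1.09 = 700.33 kPa; surcharge term q·N_q = 21.34 × 1 = 21.34 kPa.
q_ult = 700.33 + 21.34 = 721.67 kPa.
q_net = 721.67 − 21.34 = 700.33 kPa.
q_all(net) = 700.33 / 3 = 233.44 kPa.

q_all(net) ≈ 233 kPa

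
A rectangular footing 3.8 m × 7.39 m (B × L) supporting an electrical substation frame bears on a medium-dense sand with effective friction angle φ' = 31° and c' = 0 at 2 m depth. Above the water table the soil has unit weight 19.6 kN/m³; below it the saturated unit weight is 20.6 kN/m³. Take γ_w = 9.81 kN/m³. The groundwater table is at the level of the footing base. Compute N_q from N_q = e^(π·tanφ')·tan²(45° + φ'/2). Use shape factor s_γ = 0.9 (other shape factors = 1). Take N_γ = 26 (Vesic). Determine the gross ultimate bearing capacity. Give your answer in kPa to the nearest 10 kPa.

q_ult ≈ 1290 kPa

tan31° = 0.6009, so N_q = e^(π×0.6009)·tan²(60.5°) = 6.604 × 3.124 = 20.63.
q = γ·D_f = 19.6 × 2 = 39.2 kPa.
For the ½γBN_γ term take γ' = 20.6 − 9.81 = 10.79 kN/m³ (soil below base is submerged).
q·N_q = 39.2 × 20.631 = 808.73 kPa
0.5·γ·B·N_γ·s_γ = 0.5 × 10.79 × 3.8 × 26 × 0.9 = 479.72 kPa
q_ult = 808.73 + 479.72 = 1288.5 kPa.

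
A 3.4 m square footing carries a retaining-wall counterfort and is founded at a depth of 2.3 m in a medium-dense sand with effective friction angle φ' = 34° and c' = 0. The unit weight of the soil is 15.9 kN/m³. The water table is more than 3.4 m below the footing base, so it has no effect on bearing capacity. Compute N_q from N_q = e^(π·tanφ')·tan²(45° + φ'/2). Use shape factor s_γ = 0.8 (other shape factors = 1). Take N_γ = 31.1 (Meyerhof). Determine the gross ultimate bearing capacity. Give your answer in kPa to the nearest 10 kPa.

q_ult ≈ 1750 kPa

tan34° = 0.6745, so N_q = e^(π×0.6745)·tan²(62°) = 8.323 × 3.537 = 29.44.
Effective surcharge at the founding depth q = γ·D_f = 15.9 × 2.3 = 36.57 kPa.
q_ult = q·N_q + 0.5·γ·B·N_γ·s_γ
     = 36.57 × 29.44 + 0.5 × 15.9 × 3.4 × 31.1 × 0.8
     = 1076.6 + 672.51 = 1749.1 kPa.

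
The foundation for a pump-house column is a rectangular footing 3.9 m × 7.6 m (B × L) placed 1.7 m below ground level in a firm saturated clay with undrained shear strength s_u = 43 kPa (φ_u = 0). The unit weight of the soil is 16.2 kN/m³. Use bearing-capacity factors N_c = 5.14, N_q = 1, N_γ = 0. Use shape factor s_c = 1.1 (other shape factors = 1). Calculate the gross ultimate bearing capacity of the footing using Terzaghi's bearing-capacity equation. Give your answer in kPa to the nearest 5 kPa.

q_ult ≈ 270 kPa

Overburden at base level: q = 16.2 × 1.7 = 27.54 kPa.
Cohesion term c·N_c·s_c = 43 × 5.14 × 1.1 = 243.12 kPa; surcharge term q·N_q = 27.54 × 1 = 27.54 kPa.
q_ult = 243.12 + 27.54 = 270.66 kPa.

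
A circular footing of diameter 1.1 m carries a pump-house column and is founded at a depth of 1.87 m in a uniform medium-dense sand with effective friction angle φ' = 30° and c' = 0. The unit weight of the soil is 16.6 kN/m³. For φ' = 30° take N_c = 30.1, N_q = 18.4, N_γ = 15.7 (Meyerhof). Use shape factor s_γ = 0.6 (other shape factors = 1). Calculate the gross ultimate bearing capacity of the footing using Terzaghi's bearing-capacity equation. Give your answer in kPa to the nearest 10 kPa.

q_ult ≈ 660 kPa

Overburden at base level: q = 16.6 × 1.87 = 31.042 kPa.
Surcharge term q·N_q = 31.042 × 18.4 = 571.17 kPa; self-weight term 0.5·γ·B·N_γ·s_γ = 0.5 × 16.6 × 1.1 × 15.7 × 0.6 = 86.005 kPa.
q_ult = 571.17 + 86.005 = 657.18 kPa.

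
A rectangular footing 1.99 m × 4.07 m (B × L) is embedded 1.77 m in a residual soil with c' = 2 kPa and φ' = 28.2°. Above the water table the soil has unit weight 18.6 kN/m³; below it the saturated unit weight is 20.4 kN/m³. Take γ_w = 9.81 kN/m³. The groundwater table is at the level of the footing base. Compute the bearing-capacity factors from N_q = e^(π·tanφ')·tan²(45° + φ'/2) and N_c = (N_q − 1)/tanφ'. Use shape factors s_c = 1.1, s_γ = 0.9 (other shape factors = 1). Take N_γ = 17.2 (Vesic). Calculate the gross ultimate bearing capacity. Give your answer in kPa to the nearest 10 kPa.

tan28.2° = 0.5362, so N_q = e^(π×0.5362)·tan²(59.1°) = 5.39 × 2.792 = 15.05.
N_c = (15.05 − 1)/tan28.2° = 26.2.
Effective surcharge at the founding depth q = γ·D_f = 18.6 × 1.77 = 32.922 kPa.
The water table coincides with the base, so in the self-weight term γ → γ' = 10.59 kN/m³.
q_ult = c·N_c·s_c + q·N_q + 0.5·γ·B·N_γ·s_γ
     = 2 × 26.198 × 1.1 + 32.922 × 15.047 + 0.5 × 10.59 × 1.99 × 17.2 × 0.9
     = 57.636 + 495.39 + 163.11 = 716.14 kPa.

q_ult ≈ 720 kPa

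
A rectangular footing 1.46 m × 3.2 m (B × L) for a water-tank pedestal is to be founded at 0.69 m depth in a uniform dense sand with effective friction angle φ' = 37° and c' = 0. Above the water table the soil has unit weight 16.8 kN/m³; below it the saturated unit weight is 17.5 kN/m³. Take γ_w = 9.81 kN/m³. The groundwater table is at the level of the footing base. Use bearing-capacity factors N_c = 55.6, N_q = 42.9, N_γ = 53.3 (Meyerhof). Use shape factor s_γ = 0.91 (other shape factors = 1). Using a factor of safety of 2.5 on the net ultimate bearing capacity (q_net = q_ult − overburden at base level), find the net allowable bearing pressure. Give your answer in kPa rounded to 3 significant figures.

Overburden at base level: q = 16.8 × 0.69 = 11.592 kPa.
Below the base the soil is submerged, so the ½γBN_γ term uses γ' = 17.5 − 9.81 = 7.69 kN/m³.
Surcharge term q·N_q = 11.592 × 42.9 = 497.3 kPa; self-weight term 0.5·γ·B·N_γ·s_γ = 0.5 × 7.69 × 1.46 × 53.3 × 0.91 = 272.28 kPa.
q_ult = 497.3 + 272.28 = 769.58 kPa.
q_net = 769.58 − 11.592 = 757.99 kPa.
q_all(net) = 757.99 / 2.5 = 303.19 kPa.

q_all(net) ≈ 303 kPa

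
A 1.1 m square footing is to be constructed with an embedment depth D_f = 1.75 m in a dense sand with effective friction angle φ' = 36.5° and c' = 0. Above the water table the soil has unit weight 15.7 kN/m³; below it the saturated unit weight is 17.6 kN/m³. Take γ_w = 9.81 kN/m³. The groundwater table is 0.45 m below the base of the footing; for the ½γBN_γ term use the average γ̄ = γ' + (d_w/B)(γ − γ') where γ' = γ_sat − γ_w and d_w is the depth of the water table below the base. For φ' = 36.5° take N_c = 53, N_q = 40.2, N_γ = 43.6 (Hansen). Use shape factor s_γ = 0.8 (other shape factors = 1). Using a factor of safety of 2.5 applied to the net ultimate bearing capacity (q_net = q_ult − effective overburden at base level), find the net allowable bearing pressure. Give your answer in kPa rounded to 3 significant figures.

q_all(net) ≈ 515 kPa

Overburden at base level: q = 15.7 × 1.75 = 27.475 kPa.
The water table is 0.45 m below the base (< B = 1.1 m), so the ½γBN_γ term uses γ̄ = γ' + (d_w/B)(γ − γ') = 7.79 + (0.45/1.1)(15.7 − 7.79) = 11.026 kN/m³.
Surcharge term q·N_q = 27.475 × 40.2 = 1104.5 kPa; self-weight term 0.5·γ·B·N_γ·s_γ = 0.5 × 11.026 × 1.1 × 43.6 × 0.8 = 211.52 kPa.
q_ult = 1104.5 + 211.52 = 1316 kPa.
Net ultimate: q_net = 1316 − 27.475 = 1288.5 kPa.
q_all(net) = 1288.5 / 2.5 = 515.42 kPa.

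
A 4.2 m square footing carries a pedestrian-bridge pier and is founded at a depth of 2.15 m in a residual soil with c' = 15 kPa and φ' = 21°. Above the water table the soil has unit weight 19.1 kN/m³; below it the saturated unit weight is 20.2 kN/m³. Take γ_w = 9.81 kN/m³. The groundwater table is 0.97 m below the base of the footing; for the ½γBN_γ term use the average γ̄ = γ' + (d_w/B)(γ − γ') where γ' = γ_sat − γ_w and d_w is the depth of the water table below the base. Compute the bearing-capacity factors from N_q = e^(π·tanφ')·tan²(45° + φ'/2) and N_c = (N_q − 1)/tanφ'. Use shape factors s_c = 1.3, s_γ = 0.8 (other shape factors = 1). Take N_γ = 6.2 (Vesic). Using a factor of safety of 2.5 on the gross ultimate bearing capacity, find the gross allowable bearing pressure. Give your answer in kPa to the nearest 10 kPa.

N_q = e^(π·tan21°)·tan²(55.5°) = 7.07; N_c = (N_q − 1)/tanφ' = 15.81.
q = γ·D_f = 19.1 × 2.15 = 41.065 kPa.
γ' = 10.39 kN/m³; averaging over the depth B below the base, γ̄ = γ' + (d_w/B)(γ − γ') = 12.402 kN/m³.
c·N_c·s_c = 15 × 15.815 × 1.3 = 308.39 kPa
q·N_q = 41.065 × 7.0708 = 290.36 kPa
0.5·γ·B·N_γ·s_γ = 0.5 × 12.402 × 4.2 × 6.2 × 0.8 = 129.18 kPa
q_ult = 308.39 + 290.36 + 129.18 = 727.93 kPa.
q_all = 727.93 / 2.5 = 291.17 kPa.

q_all ≈ 290 kPa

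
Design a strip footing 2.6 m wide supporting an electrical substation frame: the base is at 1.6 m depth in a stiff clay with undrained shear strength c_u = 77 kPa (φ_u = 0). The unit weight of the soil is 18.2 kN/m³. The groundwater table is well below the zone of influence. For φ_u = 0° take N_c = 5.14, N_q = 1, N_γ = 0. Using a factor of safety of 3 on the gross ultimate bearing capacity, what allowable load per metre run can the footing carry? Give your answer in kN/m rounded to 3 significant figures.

Overburden at base level: q = 18.2 × 1.6 = 29.12 kPa.
Cohesion term c·N_c = 77 × 5.14 = 395.78 kPa; surcharge term q·N_q = 29.12 × 1 = 29.12 kPa.
q_ult = 395.78 + 29.12 = 424.9 kPa.
Gross allowable pressure q_all = 424.9 / 3 = 141.63 kPa.
Allowable wall load = q_all × B = 141.63 × 2.6 = 368.25 kN per metre run.

≈ 368 kN/m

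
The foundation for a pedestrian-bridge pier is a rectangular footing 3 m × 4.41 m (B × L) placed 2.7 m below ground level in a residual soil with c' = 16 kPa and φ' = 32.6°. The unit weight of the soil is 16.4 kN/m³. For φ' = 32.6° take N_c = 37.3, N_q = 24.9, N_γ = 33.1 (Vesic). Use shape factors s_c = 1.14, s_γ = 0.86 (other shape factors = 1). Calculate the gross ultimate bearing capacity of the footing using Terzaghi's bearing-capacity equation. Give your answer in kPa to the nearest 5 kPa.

Overburden at base level: q = 16.4 × 2.7 = 44.28 kPa.
Cohesion term c·N_c·s_c = 16 × 37.3 × 1.14 = 680.35 kPa; surcharge term q·N_q = 44.28 × 24.9 = 1102.6 kPa; self-weight term 0.5·γ·B·N_γ·s_γ = 0.5 × 16.4 × 3 × 33.1 × 0.86 = 700.26 kPa.
q_ult = 680.35 + 1102.6 + 700.26 = 2483.2 kPa.

q_ult ≈ 2485 kPa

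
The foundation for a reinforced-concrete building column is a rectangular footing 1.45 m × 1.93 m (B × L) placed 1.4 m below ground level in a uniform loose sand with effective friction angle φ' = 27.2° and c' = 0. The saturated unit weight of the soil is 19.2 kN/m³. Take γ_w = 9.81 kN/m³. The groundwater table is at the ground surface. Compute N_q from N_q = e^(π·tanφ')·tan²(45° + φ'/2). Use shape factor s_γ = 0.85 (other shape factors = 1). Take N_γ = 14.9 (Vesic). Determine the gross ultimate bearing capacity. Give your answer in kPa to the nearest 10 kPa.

tan27.2° = 0.5139, so N_q = e^(π×0.5139)·tan²(58.6°) = 5.026 × 2.684 = 13.49.
γ' = 19.2 − 9.81 = 9.39 kN/m³ (submerged throughout). q = 9.39 × 1.4 = 13.146 kPa; the same γ' applies in the ½γBN_γ term.
q·N_q = 13.146 × 13.488 = 177.32 kPa
0.5·γ·B·N_γ·s_γ = 0.5 × 9.39 × 1.45 × 14.9 × 0.85 = 86.22 kPa
q_ult = 177.32 + 86.22 = 263.54 kPa.

q_ult ≈ 260 kPa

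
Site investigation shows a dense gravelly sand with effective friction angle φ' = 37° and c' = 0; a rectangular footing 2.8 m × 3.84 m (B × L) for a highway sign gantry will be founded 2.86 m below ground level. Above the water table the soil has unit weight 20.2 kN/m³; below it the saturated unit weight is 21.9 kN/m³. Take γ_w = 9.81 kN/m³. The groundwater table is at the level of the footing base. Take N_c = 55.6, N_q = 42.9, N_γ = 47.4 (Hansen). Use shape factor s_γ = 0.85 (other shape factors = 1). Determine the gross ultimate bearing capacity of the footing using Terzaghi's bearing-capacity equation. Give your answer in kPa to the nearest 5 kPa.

Effective surcharge at the founding depth q = γ·D_f = 20.2 × 2.86 = 57.772 kPa.
The water table coincides with the base, so in the self-weight term γ → γ' = 12.09 kN/m³.
q_ult = q·N_q + 0.5·γ·B·N_γ·s_γ
     = 57.772 × 42.9 + 0.5 × 12.09 × 2.8 × 47.4 × 0.85
     = 2478.4 + 681.95 = 3160.4 kPa.

q_ult ≈ 3160 kPa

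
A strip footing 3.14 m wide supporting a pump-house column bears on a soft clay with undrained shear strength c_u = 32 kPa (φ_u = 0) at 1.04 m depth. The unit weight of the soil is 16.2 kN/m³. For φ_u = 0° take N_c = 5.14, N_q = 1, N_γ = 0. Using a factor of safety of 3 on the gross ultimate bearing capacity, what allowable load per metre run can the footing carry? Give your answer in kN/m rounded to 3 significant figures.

≈ 190 kN/m

Effective surcharge at the founding depth q = γ·D_f = 16.2 × 1.04 = 16.848 kPa.
q_ult = c·N_c + q·N_q
     = 32 × 5.14 + 16.848 × 1
     = 164.48 + 16.848 = 181.33 kPa.
Gross allowable pressure q_all = 181.33 / 3 = 60.443 kPa.
Allowable wall load = q_all × B = 60.443 × 3.14 = 189.79 kN per metre run.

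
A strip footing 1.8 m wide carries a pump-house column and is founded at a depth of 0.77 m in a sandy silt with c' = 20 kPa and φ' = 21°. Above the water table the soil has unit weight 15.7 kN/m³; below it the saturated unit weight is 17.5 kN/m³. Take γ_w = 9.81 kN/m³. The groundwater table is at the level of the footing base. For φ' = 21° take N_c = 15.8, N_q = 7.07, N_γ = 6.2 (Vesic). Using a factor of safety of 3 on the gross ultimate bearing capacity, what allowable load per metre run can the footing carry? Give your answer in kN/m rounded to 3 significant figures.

q = γ·D_f = 15.7 × 0.77 = 12.089 kPa.
For the ½γBN_γ term take γ' = 17.5 − 9.81 = 7.69 kN/m³ (soil below base is submerged).
c·N_c = 20 × 15.8 = 316 kPa
q·N_q = 12.089 × 7.07 = 85.469 kPa
0.5·γ·B·N_γ = 0.5 × 7.69 × 1.8 × 6.2 = 42.91 kPa
q_ult = 316 + 85.469 + 42.91 = 444.38 kPa.
Gross allowable pressure q_all = 444.38 / 3 = 148.13 kPa.
Allowable wall load = q_all × B = 148.13 × 1.8 = 266.63 kN per metre run.

≈ 267 kN/m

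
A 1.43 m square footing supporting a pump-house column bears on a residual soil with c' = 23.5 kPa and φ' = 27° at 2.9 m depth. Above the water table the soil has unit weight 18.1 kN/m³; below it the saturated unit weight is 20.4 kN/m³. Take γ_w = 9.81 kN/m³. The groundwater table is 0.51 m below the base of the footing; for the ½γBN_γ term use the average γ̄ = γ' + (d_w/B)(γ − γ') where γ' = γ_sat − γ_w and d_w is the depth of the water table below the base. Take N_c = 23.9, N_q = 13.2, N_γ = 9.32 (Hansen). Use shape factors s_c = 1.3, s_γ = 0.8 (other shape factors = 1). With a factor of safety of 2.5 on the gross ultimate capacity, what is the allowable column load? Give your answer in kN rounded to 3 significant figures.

Overburden at base level: q = 18.1 × 2.9 = 52.49 kPa.
The water table is 0.51 m below the base (< B = 1.43 m), so the ½γBN_γ term uses γ̄ = γ' + (d_w/B)(γ − γ') = 10.59 + (0.51/1.43)(18.1 − 10.59) = 13.268 kN/m³.
Cohesion term c·N_c·s_c = 23.5 × 23.9 × 1.3 = 730.14 kPa; surcharge term q·N_q = 52.49 × 13.2 = 692.87 kPa; self-weight term 0.5·γ·B·N_γ·s_γ = 0.5 × 13.268 × 1.43 × 9.32 × 0.8 = 70.734 kPa.
q_ult = 730.14 + 692.87 + 70.734 = 1493.7 kPa.
Gross allowable pressure q_all = 1493.7 / 2.5 = 597.5 kPa.
Footing area = 2.0449 m², so allowable column load = 597.5 × 2.0449 = 1221.8 kN.

P_all ≈ 1220 kN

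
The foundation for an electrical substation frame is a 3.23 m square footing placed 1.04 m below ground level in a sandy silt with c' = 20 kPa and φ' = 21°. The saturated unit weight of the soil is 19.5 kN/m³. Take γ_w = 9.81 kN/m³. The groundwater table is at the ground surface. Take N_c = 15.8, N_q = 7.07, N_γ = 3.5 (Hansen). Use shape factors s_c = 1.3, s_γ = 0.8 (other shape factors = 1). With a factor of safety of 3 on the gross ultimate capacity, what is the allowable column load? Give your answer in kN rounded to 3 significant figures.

γ' = 19.5 − 9.81 = 9.69 kN/m³ (submerged throughout). q = 9.69 × 1.04 = 10.078 kPa; the same γ' applies in the ½γBN_γ term.
c·N_c·s_c = 20 × 15.8 × 1.3 = 410.8 kPa
q·N_q = 10.078 × 7.07 = 71.249 kPa
0.5·γ·B·N_γ·s_γ = 0.5 × 9.69 × 3.23 × 3.5 × 0.8 = 43.818 kPa
q_ult = 410.8 + 71.249 + 43.818 = 525.87 kPa.
Gross allowable pressure q_all = 525.87 / 3 = 175.29 kPa.
Footing area = 10.4329 m², so allowable column load = 175.29 × 10.4329 = 1828.8 kN.

P_all ≈ 1830 kN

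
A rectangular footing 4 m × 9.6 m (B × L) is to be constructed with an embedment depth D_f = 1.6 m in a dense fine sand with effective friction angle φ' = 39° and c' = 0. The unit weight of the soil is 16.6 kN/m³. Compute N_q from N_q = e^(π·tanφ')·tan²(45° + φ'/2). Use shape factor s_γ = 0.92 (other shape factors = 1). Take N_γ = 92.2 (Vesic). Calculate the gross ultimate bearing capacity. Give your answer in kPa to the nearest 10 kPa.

tan39° = 0.8098, so N_q = e^(π×0.8098)·tan²(64.5°) = 12.731 × 4.395 = 55.96.
q = γ·D_f = 16.6 × 1.6 = 26.56 kPa.
q·N_q = 26.56 × 55.957 = 1486.2 kPa
0.5·γ·B·N_γ·s_γ = 0.5 × 16.6 × 4 × 92.2 × 0.92 = 2816.2 kPa
q_ult = 1486.2 + 2816.2 = 4302.4 kPa.

q_ult ≈ 4300 kPa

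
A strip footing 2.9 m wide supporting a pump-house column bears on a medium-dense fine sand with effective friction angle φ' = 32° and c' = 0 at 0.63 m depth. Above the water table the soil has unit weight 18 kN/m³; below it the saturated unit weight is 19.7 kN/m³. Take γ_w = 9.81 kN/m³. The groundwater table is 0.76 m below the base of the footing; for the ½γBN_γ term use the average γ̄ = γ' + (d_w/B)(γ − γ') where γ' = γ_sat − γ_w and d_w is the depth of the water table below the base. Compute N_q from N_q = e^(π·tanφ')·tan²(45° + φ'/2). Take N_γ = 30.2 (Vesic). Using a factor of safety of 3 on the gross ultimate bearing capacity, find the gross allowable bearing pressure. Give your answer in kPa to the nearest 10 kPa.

N_q = e^(π·tan32°)·tan²(61°) = 23.18.
Effective surcharge at the founding depth q = γ·D_f = 18 × 0.63 = 11.34 kPa.
With d_w = 0.76 m < B, γ̄ = 9.89 + (0.76/2.9) × (18 − 9.89) = 12.015 kN/m³.
q_ult = q·N_q + 0.5·γ·B·N_γ
     = 11.34 × 23.177 + 0.5 × 12.015 × 2.9 × 30.2
     = 262.82 + 526.15 = 788.98 kPa.
q_all = 788.98 / 3 = 262.99 kPa.

q_all ≈ 260 kPa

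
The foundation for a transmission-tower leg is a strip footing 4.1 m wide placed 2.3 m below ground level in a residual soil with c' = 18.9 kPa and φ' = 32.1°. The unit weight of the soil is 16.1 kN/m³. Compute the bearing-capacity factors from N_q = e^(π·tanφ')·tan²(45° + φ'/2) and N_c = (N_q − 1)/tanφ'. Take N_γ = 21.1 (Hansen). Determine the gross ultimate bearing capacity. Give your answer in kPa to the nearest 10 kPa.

tan32.1° = 0.6273, so N_q = e^(π×0.6273)·tan²(61.05°) = 7.176 × 3.268 = 23.45.
N_c = (23.45 − 1)/tan32.1° = 35.79.
q = γ·D_f = 16.1 × 2.3 = 37.03 kPa.
c·N_c = 18.9 × 35.79 = 676.42 kPa
q·N_q = 37.03 × 23.451 = 868.38 kPa
0.5·γ·B·N_γ = 0.5 × 16.1 × 4.1 × 21.1 = 696.41 kPa
q_ult = 676.42 + 868.38 + 696.41 = 2241.2 kPa.

q_ult ≈ 2240 kPa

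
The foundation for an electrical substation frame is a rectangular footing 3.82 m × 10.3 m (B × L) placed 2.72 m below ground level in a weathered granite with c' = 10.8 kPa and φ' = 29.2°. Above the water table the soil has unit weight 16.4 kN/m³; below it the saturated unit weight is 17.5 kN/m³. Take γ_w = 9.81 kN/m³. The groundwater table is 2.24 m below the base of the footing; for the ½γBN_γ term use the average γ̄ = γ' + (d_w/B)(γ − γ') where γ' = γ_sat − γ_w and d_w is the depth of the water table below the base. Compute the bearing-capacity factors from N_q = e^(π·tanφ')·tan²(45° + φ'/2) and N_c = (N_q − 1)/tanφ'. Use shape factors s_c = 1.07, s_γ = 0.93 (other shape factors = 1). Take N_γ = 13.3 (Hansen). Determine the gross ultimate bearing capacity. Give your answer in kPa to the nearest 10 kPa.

tan29.2° = 0.5589, so N_q = e^(π×0.5589)·tan²(59.6°) = 5.788 × 2.905 = 16.82.
N_c = (16.82 − 1)/tan29.2° = 28.3.
Effective surcharge at the founding depth q = γ·D_f = 16.4 × 2.72 = 44.608 kPa.
With d_w = 2.24 m < B, γ̄ = 7.69 + (2.24/3.82) × (16.4 − 7.69) = 12.797 kN/m³.
q_ult = c·N_c·s_c + q·N_q + 0.5·γ·B·N_γ·s_γ
     = 10.8 × 28.298 × 1.07 + 44.608 × 16.815 + 0.5 × 12.797 × 3.82 × 13.3 × 0.93
     = 327.01 + 750.08 + 302.34 = 1379.4 kPa.

q_ult ≈ 1380 kPa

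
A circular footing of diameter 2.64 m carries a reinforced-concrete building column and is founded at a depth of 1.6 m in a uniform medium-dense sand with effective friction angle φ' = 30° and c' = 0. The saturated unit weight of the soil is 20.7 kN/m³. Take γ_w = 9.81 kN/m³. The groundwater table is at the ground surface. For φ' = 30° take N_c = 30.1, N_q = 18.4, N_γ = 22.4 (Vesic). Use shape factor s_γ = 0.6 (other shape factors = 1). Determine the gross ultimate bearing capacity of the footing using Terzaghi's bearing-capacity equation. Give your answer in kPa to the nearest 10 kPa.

q_ult ≈ 510 kPa

γ' = 20.7 − 9.81 = 10.89 kN/m³ (submerged throughout). q = 10.89 × 1.6 = 17.424 kPa; the same γ' applies in the ½γBN_γ term.
q·N_q = 17.424 × 18.4 = 320.6 kPa
0.5·γ·B·N_γ·s_γ = 0.5 × 10.89 × 2.64 × 22.4 × 0.6 = 193.2 kPa
q_ult = 320.6 + 193.2 = 513.8 kPa.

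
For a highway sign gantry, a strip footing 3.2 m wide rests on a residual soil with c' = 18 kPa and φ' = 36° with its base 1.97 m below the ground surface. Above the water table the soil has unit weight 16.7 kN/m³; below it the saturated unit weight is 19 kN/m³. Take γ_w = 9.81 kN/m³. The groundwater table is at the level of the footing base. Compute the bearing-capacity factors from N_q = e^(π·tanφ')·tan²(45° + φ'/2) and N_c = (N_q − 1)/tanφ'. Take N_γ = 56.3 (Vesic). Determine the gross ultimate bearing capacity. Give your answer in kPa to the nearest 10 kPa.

tan36° = 0.7265, so N_q = e^(π×0.7265)·tan²(63°) = 9.801 × 3.852 = 37.75.
N_c = (37.75 − 1)/tan36° = 50.59.
Effective surcharge at the founding depth q = γ·D_f = 16.7 × 1.97 = 32.899 kPa.
The water table coincides with the base, so in the self-weight term γ → γ' = 9.19 kN/m³.
q_ult = c·N_c + q·N_q + 0.5·γ·B·N_γ
     = 18 × 50.585 + 32.899 × 37.752 + 0.5 × 9.19 × 3.2 × 56.3
     = 910.54 + 1242 + 827.84 = 2980.4 kPa.

q_ult ≈ 2980 kPa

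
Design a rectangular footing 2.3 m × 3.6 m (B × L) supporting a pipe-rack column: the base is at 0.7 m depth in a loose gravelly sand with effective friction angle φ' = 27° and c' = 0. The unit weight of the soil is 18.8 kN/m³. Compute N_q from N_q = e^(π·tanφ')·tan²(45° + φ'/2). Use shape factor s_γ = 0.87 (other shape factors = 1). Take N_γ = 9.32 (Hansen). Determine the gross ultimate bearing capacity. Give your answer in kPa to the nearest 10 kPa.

q_ult ≈ 350 kPa

tan27° = 0.5095, so N_q = e^(π×0.5095)·tan²(58.5°) = 4.957 × 2.663 = 13.2.
Overburden at base level: q = 18.8 × 0.7 = 13.16 kPa.
Surcharge term q·N_q = 13.16 × 13.199 = 173.7 kPa; self-weight term 0.5·γ·B·N_γ·s_γ = 0.5 × 18.8 × 2.3 × 9.32 × 0.87 = 175.3 kPa.
q_ult = 173.7 + 175.3 = 349 kPa.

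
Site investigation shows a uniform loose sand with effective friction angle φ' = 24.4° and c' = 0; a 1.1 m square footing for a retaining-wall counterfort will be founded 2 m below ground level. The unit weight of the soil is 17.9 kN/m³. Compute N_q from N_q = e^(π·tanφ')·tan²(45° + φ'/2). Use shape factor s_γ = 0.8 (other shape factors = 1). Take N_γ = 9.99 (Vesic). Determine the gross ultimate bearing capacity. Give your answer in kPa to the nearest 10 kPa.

tan24.4° = 0.4536, so N_q = e^(π×0.4536)·tan²(57.2°) = 4.158 × 2.408 = 10.01.
q = γ·D_f = 17.9 × 2 = 35.8 kPa.
q·N_q = 35.8 × 10.012 = 358.43 kPa
0.5·γ·B·N_γ·s_γ = 0.5 × 17.9 × 1.1 × 9.99 × 0.8 = 78.681 kPa
q_ult = 358.43 + 78.681 = 437.11 kPa.

q_ult ≈ 440 kPa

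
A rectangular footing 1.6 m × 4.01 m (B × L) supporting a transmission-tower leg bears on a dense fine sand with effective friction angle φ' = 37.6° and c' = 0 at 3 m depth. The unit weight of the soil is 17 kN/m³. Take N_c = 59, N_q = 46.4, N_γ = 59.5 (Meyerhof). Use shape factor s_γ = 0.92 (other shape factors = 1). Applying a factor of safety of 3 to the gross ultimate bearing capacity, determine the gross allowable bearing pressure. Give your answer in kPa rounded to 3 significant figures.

q = γ·D_f = 17 × 3 = 51 kPa.
q·N_q = 51 × 46.4 = 2366.4 kPa
0.5·γ·B·N_γ·s_γ = 0.5 × 17 × 1.6 × 59.5 × 0.92 = 744.46 kPa
q_ult = 2366.4 + 744.46 = 3110.9 kPa.
q_all = q_ult / FS = 3110.9 / 3 = 1037 kPa.

q_all ≈ 1040 kPa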